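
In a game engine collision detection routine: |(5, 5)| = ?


|u| = sqrt(5^2 + 5^2) = sqrt(50) = 7.0711

7.0711


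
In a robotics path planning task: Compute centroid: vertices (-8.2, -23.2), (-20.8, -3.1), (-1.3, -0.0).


Centroid = ((x_A+x_B+x_C)/3, (y_A+y_B+y_C)/3)
= (((-8.2)+(-20.8)+(-1.3))/3, ((-23.2)+(-3.1)+0)/3)
= (-10.1, -8.7667)

(-10.1, -8.7667)


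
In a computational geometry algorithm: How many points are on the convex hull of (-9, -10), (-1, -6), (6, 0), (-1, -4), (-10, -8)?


Convex hull vertices (CCW): (-10, -8), (-9, -10), (-1, -6), (6, 0)
Count = 4

4


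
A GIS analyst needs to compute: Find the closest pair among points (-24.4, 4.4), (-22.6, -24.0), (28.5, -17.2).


d(P0,P1) = 28.457, d(P0,P2) = 57.1399, d(P1,P2) = 51.5505
Closest: P0 and P1

Closest pair: (-24.4, 4.4) and (-22.6, -24.0), distance = 28.457


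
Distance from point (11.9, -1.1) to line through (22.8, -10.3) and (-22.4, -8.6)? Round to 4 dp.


|cross product| = 397.31
|line direction| = sqrt(2045.93) = 45.232
Distance = 397.31/sqrt(2045.93) = 8.7838

8.7838


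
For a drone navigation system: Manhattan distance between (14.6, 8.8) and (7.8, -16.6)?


|14.6-7.8| + |8.8-(-16.6)| = 6.8 + 25.4 = 32.2

32.2


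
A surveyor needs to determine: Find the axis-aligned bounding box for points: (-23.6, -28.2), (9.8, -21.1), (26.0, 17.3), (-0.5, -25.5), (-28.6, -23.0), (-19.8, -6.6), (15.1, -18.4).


x range: [-28.6, 26]
y range: [-28.2, 17.3]
Bounding box: (-28.6,-28.2) to (26,17.3)

(-28.6,-28.2) to (26,17.3)


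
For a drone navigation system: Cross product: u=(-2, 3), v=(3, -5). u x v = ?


u x v = u_x*v_y - u_y*v_x = (-2)*(-5) - 3*3
= 10 - 9 = 1

1


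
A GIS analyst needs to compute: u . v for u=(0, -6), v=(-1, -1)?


u . v = u_x*v_x + u_y*v_y = 0*(-1) + (-6)*(-1)
= 0 + 6 = 6

6


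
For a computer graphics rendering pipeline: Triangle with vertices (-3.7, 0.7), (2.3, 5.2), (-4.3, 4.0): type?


Side lengths squared: AB^2=56.25, BC^2=45, CA^2=11.25
Sorted: [11.25, 45, 56.25]
By sides: Scalene, By angles: Right

Scalene, Right


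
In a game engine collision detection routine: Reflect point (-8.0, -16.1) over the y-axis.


Reflection over y-axis: (x,y) -> (-x,y)
(-8, -16.1) -> (8, -16.1)

(8, -16.1)


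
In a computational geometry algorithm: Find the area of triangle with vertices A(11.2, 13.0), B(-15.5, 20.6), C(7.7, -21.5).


Area = |x_A(y_B-y_C) + x_B(y_C-y_A) + x_C(y_A-y_B)|/2
= |471.52 + 534.75 + (-58.52)|/2
= 947.75/2 = 473.875

473.875


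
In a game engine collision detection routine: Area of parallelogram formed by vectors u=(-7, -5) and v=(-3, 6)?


|u x v| = |(-7)*6 - (-5)*(-3)|
= |(-42) - 15| = 57

57


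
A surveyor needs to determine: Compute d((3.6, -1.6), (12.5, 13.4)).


dx=8.9, dy=15
d^2 = 8.9^2 + 15^2 = 304.21
d = sqrt(304.21) = 17.4416

17.4416


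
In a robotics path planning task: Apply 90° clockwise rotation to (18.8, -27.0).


90° CW: (x,y) -> (y, -x)
(18.8,-27) -> (-27, -18.8)

(-27, -18.8)


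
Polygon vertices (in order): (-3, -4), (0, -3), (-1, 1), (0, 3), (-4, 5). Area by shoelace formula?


Shoelace sum: ((-3)*(-3) - 0*(-4)) + (0*1 - (-1)*(-3)) + ((-1)*3 - 0*1) + (0*5 - (-4)*3) + ((-4)*(-4) - (-3)*5)
= 46
Area = |46|/2 = 23

23


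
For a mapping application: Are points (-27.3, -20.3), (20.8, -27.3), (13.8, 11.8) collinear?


Cross product: (20.8-(-27.3))*(11.8-(-20.3)) - ((-27.3)-(-20.3))*(13.8-(-27.3))
= 1831.71

No, not collinear


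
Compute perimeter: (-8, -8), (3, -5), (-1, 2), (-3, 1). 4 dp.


Sides: (-8, -8)->(3, -5): sqrt(130) = 11.401754, (3, -5)->(-1, 2): sqrt(65) = 8.062258, (-1, 2)->(-3, 1): sqrt(5) = 2.236068, (-3, 1)->(-8, -8): sqrt(106) = 10.29563
Sum = 31.99571
Perimeter = 31.9957

31.9957


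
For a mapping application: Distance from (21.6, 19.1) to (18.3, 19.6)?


dx=-3.3, dy=0.5
d^2 = (-3.3)^2 + 0.5^2 = 11.14
d = sqrt(11.14) = 3.3377

3.3377


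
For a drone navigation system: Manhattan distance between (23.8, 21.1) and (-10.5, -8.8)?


|23.8-(-10.5)| + |21.1-(-8.8)| = 34.3 + 29.9 = 64.2

64.2


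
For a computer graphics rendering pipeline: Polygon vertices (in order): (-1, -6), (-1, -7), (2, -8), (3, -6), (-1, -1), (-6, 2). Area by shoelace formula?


Shoelace sum: ((-1)*(-7) - (-1)*(-6)) + ((-1)*(-8) - 2*(-7)) + (2*(-6) - 3*(-8)) + (3*(-1) - (-1)*(-6)) + ((-1)*2 - (-6)*(-1)) + ((-6)*(-6) - (-1)*2)
= 56
Area = |56|/2 = 28

28


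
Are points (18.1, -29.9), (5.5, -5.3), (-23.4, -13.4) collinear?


Cross product: (5.5-18.1)*((-13.4)-(-29.9)) - ((-5.3)-(-29.9))*((-23.4)-18.1)
= 813

No, not collinear


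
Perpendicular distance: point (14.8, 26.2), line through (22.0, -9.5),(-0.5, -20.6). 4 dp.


|cross product| = 883.17
|line direction| = sqrt(629.46) = 25.089
Distance = 883.17/sqrt(629.46) = 35.2014

35.2014


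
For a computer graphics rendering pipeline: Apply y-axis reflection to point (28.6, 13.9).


Reflection over y-axis: (x,y) -> (-x,y)
(28.6, 13.9) -> (-28.6, 13.9)

(-28.6, 13.9)


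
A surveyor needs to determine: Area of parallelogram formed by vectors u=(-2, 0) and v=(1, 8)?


|u x v| = |(-2)*8 - 0*1|
= |(-16) - 0| = 16

16


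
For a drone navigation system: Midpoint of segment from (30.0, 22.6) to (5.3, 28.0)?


M = ((30+5.3)/2, (22.6+28)/2)
= (17.65, 25.3)

(17.65, 25.3)


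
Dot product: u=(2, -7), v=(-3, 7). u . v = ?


u . v = u_x*v_x + u_y*v_y = 2*(-3) + (-7)*7
= (-6) + (-49) = -55

-55


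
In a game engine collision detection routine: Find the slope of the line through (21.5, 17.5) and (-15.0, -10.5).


slope = (y2-y1)/(x2-x1) = ((-10.5)-17.5)/((-15)-21.5) = (-28)/(-36.5) = 0.7671

0.7671


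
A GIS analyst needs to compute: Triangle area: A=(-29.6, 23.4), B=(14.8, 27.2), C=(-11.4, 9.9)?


Area = |x_A(y_B-y_C) + x_B(y_C-y_A) + x_C(y_A-y_B)|/2
= |(-512.08) + (-199.8) + 43.32|/2
= 668.56/2 = 334.28

334.28


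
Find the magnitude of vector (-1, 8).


|u| = sqrt((-1)^2 + 8^2) = sqrt(65) = 8.0623

8.0623


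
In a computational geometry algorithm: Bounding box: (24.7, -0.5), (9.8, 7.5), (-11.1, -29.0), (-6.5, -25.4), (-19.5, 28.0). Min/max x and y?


x range: [-19.5, 24.7]
y range: [-29, 28]
Bounding box: (-19.5,-29) to (24.7,28)

(-19.5,-29) to (24.7,28)


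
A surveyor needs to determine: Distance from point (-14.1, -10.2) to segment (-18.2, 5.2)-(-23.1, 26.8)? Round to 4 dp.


Project P onto AB: t = 0 (clamped to [0,1])
Closest point on segment: (-18.2, 5.2)
Distance: 15.9364

15.9364


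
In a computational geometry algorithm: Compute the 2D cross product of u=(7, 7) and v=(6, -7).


u x v = u_x*v_y - u_y*v_x = 7*(-7) - 7*6
= (-49) - 42 = -91

-91


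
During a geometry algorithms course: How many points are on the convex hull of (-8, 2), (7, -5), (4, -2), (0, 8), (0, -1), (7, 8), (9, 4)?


Convex hull vertices (CCW): (-8, 2), (7, -5), (9, 4), (7, 8), (0, 8)
Count = 5

5


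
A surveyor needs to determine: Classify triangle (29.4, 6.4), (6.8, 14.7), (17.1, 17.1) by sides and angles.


Side lengths squared: AB^2=579.65, BC^2=111.85, CA^2=265.78
Sorted: [111.85, 265.78, 579.65]
By sides: Scalene, By angles: Obtuse

Scalene, Obtuse


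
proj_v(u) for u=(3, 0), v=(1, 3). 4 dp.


u.v = 3, |v| = sqrt(10) = 3.1623
Scalar projection = u.v / |v| = 3 / sqrt(10) = 0.9487

0.9487


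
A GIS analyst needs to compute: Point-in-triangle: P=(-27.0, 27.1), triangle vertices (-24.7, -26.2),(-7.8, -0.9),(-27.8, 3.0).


Cross products: AB x AP = 958.96, BC x BP = -485.12, CA x CP = 98.07
All same sign? no

No, outside


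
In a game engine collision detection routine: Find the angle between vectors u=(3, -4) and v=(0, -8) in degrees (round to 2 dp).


u.v = 32, |u| = sqrt(25) = 5, |v| = sqrt(64) = 8
cos(theta) = u.v/(|u||v|) = 32/sqrt(1600) = 0.8
theta = acos(0.8) = 36.87 degrees

36.87 degrees


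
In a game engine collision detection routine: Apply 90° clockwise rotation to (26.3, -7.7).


90° CW: (x,y) -> (y, -x)
(26.3,-7.7) -> (-7.7, -26.3)

(-7.7, -26.3)


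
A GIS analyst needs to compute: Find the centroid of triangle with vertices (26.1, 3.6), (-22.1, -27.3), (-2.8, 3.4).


Centroid = ((x_A+x_B+x_C)/3, (y_A+y_B+y_C)/3)
= ((26.1+(-22.1)+(-2.8))/3, (3.6+(-27.3)+3.4)/3)
= (0.4, -6.7667)

(0.4, -6.7667)


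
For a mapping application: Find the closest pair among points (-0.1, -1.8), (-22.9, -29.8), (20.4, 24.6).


d(P0,P1) = 36.1087, d(P0,P2) = 33.4247, d(P1,P2) = 69.5288
Closest: P0 and P2

Closest pair: (-0.1, -1.8) and (20.4, 24.6), distance = 33.4247


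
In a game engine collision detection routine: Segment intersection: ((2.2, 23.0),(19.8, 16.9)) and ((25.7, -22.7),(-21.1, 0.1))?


Cross products: d1=-1602.96, d2=-1718.76, d3=-660.97, d4=-545.17
d1*d2 < 0 and d3*d4 < 0? no

No, they don't intersect


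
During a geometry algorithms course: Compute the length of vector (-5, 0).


|u| = sqrt((-5)^2 + 0^2) = sqrt(25) = 5

5


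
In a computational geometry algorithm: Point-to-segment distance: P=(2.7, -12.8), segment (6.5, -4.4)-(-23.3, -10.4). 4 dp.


Project P onto AB: t = 0.1771 (clamped to [0,1])
Closest point on segment: (1.2227, -5.4626)
Distance: 7.4847

7.4847


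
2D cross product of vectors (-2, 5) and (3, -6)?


u x v = u_x*v_y - u_y*v_x = (-2)*(-6) - 5*3
= 12 - 15 = -3

-3


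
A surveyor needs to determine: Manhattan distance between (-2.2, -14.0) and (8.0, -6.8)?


|(-2.2)-8| + |(-14)-(-6.8)| = 10.2 + 7.2 = 17.4

17.4


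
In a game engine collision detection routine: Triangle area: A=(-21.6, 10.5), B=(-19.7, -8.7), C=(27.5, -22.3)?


Area = |x_A(y_B-y_C) + x_B(y_C-y_A) + x_C(y_A-y_B)|/2
= |(-293.76) + 646.16 + 528|/2
= 880.4/2 = 440.2

440.2


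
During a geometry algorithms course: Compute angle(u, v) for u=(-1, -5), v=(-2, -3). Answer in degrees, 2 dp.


u.v = 17, |u| = sqrt(26) = 5.099, |v| = sqrt(13) = 3.6056
cos(theta) = u.v/(|u||v|) = 17/sqrt(338) = 0.924678
theta = acos(0.924678) = 22.38 degrees

22.38 degrees


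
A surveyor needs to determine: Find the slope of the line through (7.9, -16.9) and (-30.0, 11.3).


slope = (y2-y1)/(x2-x1) = (11.3-(-16.9))/((-30)-7.9) = 28.2/(-37.9) = -0.7441

-0.7441


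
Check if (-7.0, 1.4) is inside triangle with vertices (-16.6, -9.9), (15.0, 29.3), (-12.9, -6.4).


Cross products: AB x AP = -19.24, BC x BP = -6.99, CA x CP = -8.21
All same sign? yes

Yes, inside


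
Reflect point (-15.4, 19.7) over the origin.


Reflection over origin: (x,y) -> (-x,-y)
(-15.4, 19.7) -> (15.4, -19.7)

(15.4, -19.7)


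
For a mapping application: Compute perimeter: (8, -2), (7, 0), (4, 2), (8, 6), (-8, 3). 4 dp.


Sides: (8, -2)->(7, 0): sqrt(5) = 2.236068, (7, 0)->(4, 2): sqrt(13) = 3.605551, (4, 2)->(8, 6): sqrt(32) = 5.656854, (8, 6)->(-8, 3): sqrt(265) = 16.278821, (-8, 3)->(8, -2): sqrt(281) = 16.763055
Sum = 44.540349
Perimeter = 44.5403

44.5403


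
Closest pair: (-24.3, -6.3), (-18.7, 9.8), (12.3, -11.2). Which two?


d(P0,P1) = 17.0461, d(P0,P2) = 36.9265, d(P1,P2) = 37.4433
Closest: P0 and P1

Closest pair: (-24.3, -6.3) and (-18.7, 9.8), distance = 17.0461


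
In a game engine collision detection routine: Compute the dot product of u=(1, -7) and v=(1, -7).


u . v = u_x*v_x + u_y*v_y = 1*1 + (-7)*(-7)
= 1 + 49 = 50

50


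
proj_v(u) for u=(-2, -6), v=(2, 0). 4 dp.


u.v = -4, |v| = sqrt(4) = 2
Scalar projection = u.v / |v| = -4 / sqrt(4) = -2

-2


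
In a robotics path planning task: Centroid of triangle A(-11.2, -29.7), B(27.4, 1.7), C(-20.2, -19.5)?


Centroid = ((x_A+x_B+x_C)/3, (y_A+y_B+y_C)/3)
= (((-11.2)+27.4+(-20.2))/3, ((-29.7)+1.7+(-19.5))/3)
= (-1.3333, -15.8333)

(-1.3333, -15.8333)


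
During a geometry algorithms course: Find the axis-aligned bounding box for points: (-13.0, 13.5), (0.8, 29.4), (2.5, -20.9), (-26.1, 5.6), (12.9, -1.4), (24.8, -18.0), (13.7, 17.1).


x range: [-26.1, 24.8]
y range: [-20.9, 29.4]
Bounding box: (-26.1,-20.9) to (24.8,29.4)

(-26.1,-20.9) to (24.8,29.4)


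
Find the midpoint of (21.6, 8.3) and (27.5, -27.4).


M = ((21.6+27.5)/2, (8.3+(-27.4))/2)
= (24.55, -9.55)

(24.55, -9.55)


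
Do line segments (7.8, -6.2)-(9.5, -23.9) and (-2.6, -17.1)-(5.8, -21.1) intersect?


Cross products: d1=133.16, d2=-8.72, d3=-202.61, d4=-60.73
d1*d2 < 0 and d3*d4 < 0? no

No, they don't intersect


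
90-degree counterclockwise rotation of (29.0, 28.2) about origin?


90° CCW: (x,y) -> (-y, x)
(29,28.2) -> (-28.2, 29)

(-28.2, 29)


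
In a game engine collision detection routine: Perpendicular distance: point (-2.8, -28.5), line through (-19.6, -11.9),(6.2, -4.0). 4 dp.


|cross product| = 561
|line direction| = sqrt(728.05) = 26.9824
Distance = 561/sqrt(728.05) = 20.7913

20.7913


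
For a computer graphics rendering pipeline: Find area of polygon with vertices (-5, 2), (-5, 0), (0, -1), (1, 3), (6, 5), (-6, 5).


Shoelace sum: ((-5)*0 - (-5)*2) + ((-5)*(-1) - 0*0) + (0*3 - 1*(-1)) + (1*5 - 6*3) + (6*5 - (-6)*5) + ((-6)*2 - (-5)*5)
= 76
Area = |76|/2 = 38

38


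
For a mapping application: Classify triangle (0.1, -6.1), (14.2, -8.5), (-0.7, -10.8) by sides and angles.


Side lengths squared: AB^2=204.57, BC^2=227.3, CA^2=22.73
Sorted: [22.73, 204.57, 227.3]
By sides: Scalene, By angles: Right

Scalene, Right


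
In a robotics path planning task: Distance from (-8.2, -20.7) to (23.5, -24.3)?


dx=31.7, dy=-3.6
d^2 = 31.7^2 + (-3.6)^2 = 1017.85
d = sqrt(1017.85) = 31.9038

31.9038


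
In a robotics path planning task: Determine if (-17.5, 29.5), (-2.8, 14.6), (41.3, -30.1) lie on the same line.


Cross product: ((-2.8)-(-17.5))*((-30.1)-29.5) - (14.6-29.5)*(41.3-(-17.5))
= 0

Yes, collinear


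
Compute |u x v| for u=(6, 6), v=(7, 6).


|u x v| = |6*6 - 6*7|
= |36 - 42| = 6

6


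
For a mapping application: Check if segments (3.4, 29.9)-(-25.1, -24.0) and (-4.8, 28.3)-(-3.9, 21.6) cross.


Cross products: d1=56.38, d2=-183.08, d3=-396.38, d4=-156.92
d1*d2 < 0 and d3*d4 < 0? no

No, they don't intersect


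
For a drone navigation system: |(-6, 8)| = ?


|u| = sqrt((-6)^2 + 8^2) = sqrt(100) = 10

10


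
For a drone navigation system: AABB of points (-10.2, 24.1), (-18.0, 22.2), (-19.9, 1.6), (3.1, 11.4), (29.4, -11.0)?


x range: [-19.9, 29.4]
y range: [-11, 24.1]
Bounding box: (-19.9,-11) to (29.4,24.1)

(-19.9,-11) to (29.4,24.1)


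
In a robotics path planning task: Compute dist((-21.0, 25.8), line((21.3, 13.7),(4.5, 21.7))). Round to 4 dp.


|cross product| = 135.12
|line direction| = sqrt(346.24) = 18.6075
Distance = 135.12/sqrt(346.24) = 7.2616

7.2616


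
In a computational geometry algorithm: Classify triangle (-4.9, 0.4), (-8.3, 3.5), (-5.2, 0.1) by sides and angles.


Side lengths squared: AB^2=21.17, BC^2=21.17, CA^2=0.18
Sorted: [0.18, 21.17, 21.17]
By sides: Isosceles, By angles: Acute

Isosceles, Acute


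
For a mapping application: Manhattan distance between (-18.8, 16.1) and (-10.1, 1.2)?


|(-18.8)-(-10.1)| + |16.1-1.2| = 8.7 + 14.9 = 23.6

23.6


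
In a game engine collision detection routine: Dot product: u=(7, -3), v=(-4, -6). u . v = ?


u . v = u_x*v_x + u_y*v_y = 7*(-4) + (-3)*(-6)
= (-28) + 18 = -10

-10


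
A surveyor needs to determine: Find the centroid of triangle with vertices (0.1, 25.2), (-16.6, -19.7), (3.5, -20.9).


Centroid = ((x_A+x_B+x_C)/3, (y_A+y_B+y_C)/3)
= ((0.1+(-16.6)+3.5)/3, (25.2+(-19.7)+(-20.9))/3)
= (-4.3333, -5.1333)

(-4.3333, -5.1333)


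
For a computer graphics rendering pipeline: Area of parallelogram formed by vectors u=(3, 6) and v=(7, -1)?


|u x v| = |3*(-1) - 6*7|
= |(-3) - 42| = 45

45


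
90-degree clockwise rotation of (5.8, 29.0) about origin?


90° CW: (x,y) -> (y, -x)
(5.8,29) -> (29, -5.8)

(29, -5.8)


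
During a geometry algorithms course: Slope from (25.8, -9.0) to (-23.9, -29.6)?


slope = (y2-y1)/(x2-x1) = ((-29.6)-(-9))/((-23.9)-25.8) = (-20.6)/(-49.7) = 0.4145

0.4145


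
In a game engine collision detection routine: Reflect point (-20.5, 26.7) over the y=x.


Reflection over y=x: (x,y) -> (y,x)
(-20.5, 26.7) -> (26.7, -20.5)

(26.7, -20.5)


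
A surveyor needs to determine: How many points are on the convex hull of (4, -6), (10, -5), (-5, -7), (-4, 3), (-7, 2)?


Convex hull vertices (CCW): (-7, 2), (-5, -7), (4, -6), (10, -5), (-4, 3)
Count = 5

5


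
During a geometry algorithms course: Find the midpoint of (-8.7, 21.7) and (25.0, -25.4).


M = (((-8.7)+25)/2, (21.7+(-25.4))/2)
= (8.15, -1.85)

(8.15, -1.85)


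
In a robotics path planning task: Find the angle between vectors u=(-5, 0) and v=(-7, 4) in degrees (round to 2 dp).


u.v = 35, |u| = sqrt(25) = 5, |v| = sqrt(65) = 8.0623
cos(theta) = u.v/(|u||v|) = 35/sqrt(1625) = 0.868243
theta = acos(0.868243) = 29.74 degrees

29.74 degrees


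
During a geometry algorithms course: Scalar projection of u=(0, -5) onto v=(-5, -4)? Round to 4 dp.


u.v = 20, |v| = sqrt(41) = 6.4031
Scalar projection = u.v / |v| = 20 / sqrt(41) = 3.1235

3.1235


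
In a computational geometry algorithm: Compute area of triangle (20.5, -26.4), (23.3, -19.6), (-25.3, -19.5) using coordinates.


Area = |x_A(y_B-y_C) + x_B(y_C-y_A) + x_C(y_A-y_B)|/2
= |(-2.05) + 160.77 + 172.04|/2
= 330.76/2 = 165.38

165.38


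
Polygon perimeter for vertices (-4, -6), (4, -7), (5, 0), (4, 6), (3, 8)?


Sides: (-4, -6)->(4, -7): sqrt(65) = 8.062258, (4, -7)->(5, 0): sqrt(50) = 7.071068, (5, 0)->(4, 6): sqrt(37) = 6.082763, (4, 6)->(3, 8): sqrt(5) = 2.236068, (3, 8)->(-4, -6): sqrt(245) = 15.652476
Sum = 39.104633
Perimeter = 39.1046

39.1046


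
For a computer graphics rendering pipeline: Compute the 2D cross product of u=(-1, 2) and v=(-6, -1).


u x v = u_x*v_y - u_y*v_x = (-1)*(-1) - 2*(-6)
= 1 - (-12) = 13

13


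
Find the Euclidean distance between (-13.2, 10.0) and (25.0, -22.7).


dx=38.2, dy=-32.7
d^2 = 38.2^2 + (-32.7)^2 = 2528.53
d = sqrt(2528.53) = 50.2845

50.2845


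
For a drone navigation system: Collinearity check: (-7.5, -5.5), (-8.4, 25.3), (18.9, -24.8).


Cross product: ((-8.4)-(-7.5))*((-24.8)-(-5.5)) - (25.3-(-5.5))*(18.9-(-7.5))
= -795.75

No, not collinear


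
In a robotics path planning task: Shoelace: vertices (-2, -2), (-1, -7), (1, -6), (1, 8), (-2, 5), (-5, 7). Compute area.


Shoelace sum: ((-2)*(-7) - (-1)*(-2)) + ((-1)*(-6) - 1*(-7)) + (1*8 - 1*(-6)) + (1*5 - (-2)*8) + ((-2)*7 - (-5)*5) + ((-5)*(-2) - (-2)*7)
= 95
Area = |95|/2 = 47.5

47.5


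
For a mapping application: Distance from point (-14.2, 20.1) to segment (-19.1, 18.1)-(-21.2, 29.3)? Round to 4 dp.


Project P onto AB: t = 0.0933 (clamped to [0,1])
Closest point on segment: (-19.2958, 19.1445)
Distance: 5.1847

5.1847


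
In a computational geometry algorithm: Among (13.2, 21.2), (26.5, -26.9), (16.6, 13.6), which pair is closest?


d(P0,P1) = 49.9049, d(P0,P2) = 8.3259, d(P1,P2) = 41.6924
Closest: P0 and P2

Closest pair: (13.2, 21.2) and (16.6, 13.6), distance = 8.3259


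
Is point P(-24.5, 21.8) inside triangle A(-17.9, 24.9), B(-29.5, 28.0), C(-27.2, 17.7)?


Cross products: AB x AP = 56.42, BC x BP = 37.24, CA x CP = 18.69
All same sign? yes

Yes, inside


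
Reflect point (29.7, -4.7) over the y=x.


Reflection over y=x: (x,y) -> (y,x)
(29.7, -4.7) -> (-4.7, 29.7)

(-4.7, 29.7)


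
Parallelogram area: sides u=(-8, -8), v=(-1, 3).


|u x v| = |(-8)*3 - (-8)*(-1)|
= |(-24) - 8| = 32

32


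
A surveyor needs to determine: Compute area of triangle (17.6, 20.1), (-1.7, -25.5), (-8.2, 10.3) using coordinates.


Area = |x_A(y_B-y_C) + x_B(y_C-y_A) + x_C(y_A-y_B)|/2
= |(-630.08) + 16.66 + (-373.92)|/2
= 987.34/2 = 493.67

493.67


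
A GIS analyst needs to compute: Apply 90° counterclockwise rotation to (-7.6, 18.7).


90° CCW: (x,y) -> (-y, x)
(-7.6,18.7) -> (-18.7, -7.6)

(-18.7, -7.6)


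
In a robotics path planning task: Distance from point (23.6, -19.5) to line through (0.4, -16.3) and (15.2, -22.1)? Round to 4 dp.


|cross product| = 87.2
|line direction| = sqrt(252.68) = 15.8959
Distance = 87.2/sqrt(252.68) = 5.4857

5.4857


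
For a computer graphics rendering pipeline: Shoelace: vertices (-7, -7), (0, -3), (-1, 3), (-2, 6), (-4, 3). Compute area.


Shoelace sum: ((-7)*(-3) - 0*(-7)) + (0*3 - (-1)*(-3)) + ((-1)*6 - (-2)*3) + ((-2)*3 - (-4)*6) + ((-4)*(-7) - (-7)*3)
= 85
Area = |85|/2 = 42.5

42.5


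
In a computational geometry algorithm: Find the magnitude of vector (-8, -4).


|u| = sqrt((-8)^2 + (-4)^2) = sqrt(80) = 8.9443

8.9443


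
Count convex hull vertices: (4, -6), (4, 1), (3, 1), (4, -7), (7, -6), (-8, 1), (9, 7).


Convex hull vertices (CCW): (-8, 1), (4, -7), (7, -6), (9, 7)
Count = 4

4


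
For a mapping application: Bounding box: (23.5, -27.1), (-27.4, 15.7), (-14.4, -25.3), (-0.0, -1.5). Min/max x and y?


x range: [-27.4, 23.5]
y range: [-27.1, 15.7]
Bounding box: (-27.4,-27.1) to (23.5,15.7)

(-27.4,-27.1) to (23.5,15.7)


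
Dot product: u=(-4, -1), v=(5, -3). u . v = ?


u . v = u_x*v_x + u_y*v_y = (-4)*5 + (-1)*(-3)
= (-20) + 3 = -17

-17


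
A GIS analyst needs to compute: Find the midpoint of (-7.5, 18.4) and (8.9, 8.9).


M = (((-7.5)+8.9)/2, (18.4+8.9)/2)
= (0.7, 13.65)

(0.7, 13.65)


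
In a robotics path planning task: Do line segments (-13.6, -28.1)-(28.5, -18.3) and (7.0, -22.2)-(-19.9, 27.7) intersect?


Cross products: d1=1186.65, d2=-1177.76, d3=46.51, d4=2410.92
d1*d2 < 0 and d3*d4 < 0? no

No, they don't intersect


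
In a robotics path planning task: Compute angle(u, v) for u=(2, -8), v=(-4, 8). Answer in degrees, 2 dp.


u.v = -72, |u| = sqrt(68) = 8.2462, |v| = sqrt(80) = 8.9443
cos(theta) = u.v/(|u||v|) = -72/sqrt(5440) = -0.976187
theta = acos(-0.976187) = 167.47 degrees

167.47 degrees


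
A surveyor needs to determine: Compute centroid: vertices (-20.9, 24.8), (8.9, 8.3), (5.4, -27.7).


Centroid = ((x_A+x_B+x_C)/3, (y_A+y_B+y_C)/3)
= (((-20.9)+8.9+5.4)/3, (24.8+8.3+(-27.7))/3)
= (-2.2, 1.8)

(-2.2, 1.8)


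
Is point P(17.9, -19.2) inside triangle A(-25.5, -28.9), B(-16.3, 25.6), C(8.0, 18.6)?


Cross products: AB x AP = -2276.06, BC x BP = -849.24, CA x CP = 1736.55
All same sign? no

No, outside


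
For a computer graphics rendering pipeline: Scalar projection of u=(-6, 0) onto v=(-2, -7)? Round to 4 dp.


u.v = 12, |v| = sqrt(53) = 7.2801
Scalar projection = u.v / |v| = 12 / sqrt(53) = 1.6483

1.6483


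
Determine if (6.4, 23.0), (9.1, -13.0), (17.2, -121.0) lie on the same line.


Cross product: (9.1-6.4)*((-121)-23) - ((-13)-23)*(17.2-6.4)
= 0

Yes, collinear


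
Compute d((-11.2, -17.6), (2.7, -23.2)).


dx=13.9, dy=-5.6
d^2 = 13.9^2 + (-5.6)^2 = 224.57
d = sqrt(224.57) = 14.9857

14.9857


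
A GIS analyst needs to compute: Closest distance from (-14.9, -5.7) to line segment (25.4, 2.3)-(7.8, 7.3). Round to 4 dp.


Project P onto AB: t = 1 (clamped to [0,1])
Closest point on segment: (7.8, 7.3)
Distance: 26.1589

26.1589


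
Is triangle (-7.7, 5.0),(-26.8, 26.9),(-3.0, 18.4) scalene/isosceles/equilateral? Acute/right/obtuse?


Side lengths squared: AB^2=844.42, BC^2=638.69, CA^2=201.65
Sorted: [201.65, 638.69, 844.42]
By sides: Scalene, By angles: Obtuse

Scalene, Obtuse


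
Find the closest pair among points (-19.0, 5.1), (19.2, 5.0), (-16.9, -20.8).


d(P0,P1) = 38.2001, d(P0,P2) = 25.985, d(P1,P2) = 44.3717
Closest: P0 and P2

Closest pair: (-19.0, 5.1) and (-16.9, -20.8), distance = 25.985


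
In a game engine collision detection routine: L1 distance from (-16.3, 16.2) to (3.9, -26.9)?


|(-16.3)-3.9| + |16.2-(-26.9)| = 20.2 + 43.1 = 63.3

63.3


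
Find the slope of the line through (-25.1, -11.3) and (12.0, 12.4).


slope = (y2-y1)/(x2-x1) = (12.4-(-11.3))/(12-(-25.1)) = 23.7/37.1 = 0.6388

0.6388


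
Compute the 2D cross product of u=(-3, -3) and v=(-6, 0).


u x v = u_x*v_y - u_y*v_x = (-3)*0 - (-3)*(-6)
= 0 - 18 = -18

-18


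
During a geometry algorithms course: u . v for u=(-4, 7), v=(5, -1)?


u . v = u_x*v_x + u_y*v_y = (-4)*5 + 7*(-1)
= (-20) + (-7) = -27

-27


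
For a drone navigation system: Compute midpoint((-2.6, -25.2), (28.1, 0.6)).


M = (((-2.6)+28.1)/2, ((-25.2)+0.6)/2)
= (12.75, -12.3)

(12.75, -12.3)


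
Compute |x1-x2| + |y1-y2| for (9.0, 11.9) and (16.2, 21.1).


|9-16.2| + |11.9-21.1| = 7.2 + 9.2 = 16.4

16.4


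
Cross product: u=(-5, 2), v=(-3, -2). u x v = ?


u x v = u_x*v_y - u_y*v_x = (-5)*(-2) - 2*(-3)
= 10 - (-6) = 16

16


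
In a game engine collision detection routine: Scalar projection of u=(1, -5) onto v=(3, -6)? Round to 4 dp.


u.v = 33, |v| = sqrt(45) = 6.7082
Scalar projection = u.v / |v| = 33 / sqrt(45) = 4.9193

4.9193


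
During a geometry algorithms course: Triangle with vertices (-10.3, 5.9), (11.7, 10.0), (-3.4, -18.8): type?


Side lengths squared: AB^2=500.81, BC^2=1057.45, CA^2=657.7
Sorted: [500.81, 657.7, 1057.45]
By sides: Scalene, By angles: Acute

Scalene, Acute


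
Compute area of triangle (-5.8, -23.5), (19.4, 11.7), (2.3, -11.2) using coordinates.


Area = |x_A(y_B-y_C) + x_B(y_C-y_A) + x_C(y_A-y_B)|/2
= |(-132.82) + 238.62 + (-80.96)|/2
= 24.84/2 = 12.42

12.42


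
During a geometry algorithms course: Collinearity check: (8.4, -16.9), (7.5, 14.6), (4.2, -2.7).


Cross product: (7.5-8.4)*((-2.7)-(-16.9)) - (14.6-(-16.9))*(4.2-8.4)
= 119.52

No, not collinear


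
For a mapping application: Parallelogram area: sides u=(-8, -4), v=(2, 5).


|u x v| = |(-8)*5 - (-4)*2|
= |(-40) - (-8)| = 32

32


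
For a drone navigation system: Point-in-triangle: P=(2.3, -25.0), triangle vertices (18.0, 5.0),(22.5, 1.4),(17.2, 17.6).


Cross products: AB x AP = -191.52, BC x BP = 467.16, CA x CP = -221.82
All same sign? no

No, outside


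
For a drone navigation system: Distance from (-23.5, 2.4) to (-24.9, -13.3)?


dx=-1.4, dy=-15.7
d^2 = (-1.4)^2 + (-15.7)^2 = 248.45
d = sqrt(248.45) = 15.7623

15.7623


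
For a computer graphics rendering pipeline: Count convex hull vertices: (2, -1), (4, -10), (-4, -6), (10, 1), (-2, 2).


Convex hull vertices (CCW): (-4, -6), (4, -10), (10, 1), (-2, 2)
Count = 4

4


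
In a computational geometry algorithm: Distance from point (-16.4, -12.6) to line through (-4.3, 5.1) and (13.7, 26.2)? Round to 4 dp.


|cross product| = 63.29
|line direction| = sqrt(769.21) = 27.7346
Distance = 63.29/sqrt(769.21) = 2.282

2.282


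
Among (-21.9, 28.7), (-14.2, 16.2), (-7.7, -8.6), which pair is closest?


d(P0,P1) = 14.6813, d(P0,P2) = 39.9115, d(P1,P2) = 25.6377
Closest: P0 and P1

Closest pair: (-21.9, 28.7) and (-14.2, 16.2), distance = 14.6813


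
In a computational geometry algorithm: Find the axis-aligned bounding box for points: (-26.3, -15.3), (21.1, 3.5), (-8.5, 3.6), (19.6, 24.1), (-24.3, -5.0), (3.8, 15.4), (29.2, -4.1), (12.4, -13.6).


x range: [-26.3, 29.2]
y range: [-15.3, 24.1]
Bounding box: (-26.3,-15.3) to (29.2,24.1)

(-26.3,-15.3) to (29.2,24.1)


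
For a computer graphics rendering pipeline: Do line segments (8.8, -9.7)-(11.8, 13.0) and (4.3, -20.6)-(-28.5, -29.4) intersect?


Cross products: d1=-317.92, d2=-1036.08, d3=69.45, d4=787.61
d1*d2 < 0 and d3*d4 < 0? no

No, they don't intersect


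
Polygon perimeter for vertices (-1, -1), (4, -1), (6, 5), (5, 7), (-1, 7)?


Sides: (-1, -1)->(4, -1): sqrt(25) = 5, (4, -1)->(6, 5): sqrt(40) = 6.324555, (6, 5)->(5, 7): sqrt(5) = 2.236068, (5, 7)->(-1, 7): sqrt(36) = 6, (-1, 7)->(-1, -1): sqrt(64) = 8
Sum = 27.560623
Perimeter = 27.5606

27.5606


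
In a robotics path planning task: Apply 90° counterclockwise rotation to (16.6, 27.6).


90° CCW: (x,y) -> (-y, x)
(16.6,27.6) -> (-27.6, 16.6)

(-27.6, 16.6)


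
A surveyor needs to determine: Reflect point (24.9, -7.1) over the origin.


Reflection over origin: (x,y) -> (-x,-y)
(24.9, -7.1) -> (-24.9, 7.1)

(-24.9, 7.1)


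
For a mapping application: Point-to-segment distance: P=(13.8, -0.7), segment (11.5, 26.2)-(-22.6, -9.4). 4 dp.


Project P onto AB: t = 0.3618 (clamped to [0,1])
Closest point on segment: (-0.837, 13.3203)
Distance: 20.2685

20.2685


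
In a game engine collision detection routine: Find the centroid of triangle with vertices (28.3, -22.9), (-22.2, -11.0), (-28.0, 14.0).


Centroid = ((x_A+x_B+x_C)/3, (y_A+y_B+y_C)/3)
= ((28.3+(-22.2)+(-28))/3, ((-22.9)+(-11)+14)/3)
= (-7.3, -6.6333)

(-7.3, -6.6333)


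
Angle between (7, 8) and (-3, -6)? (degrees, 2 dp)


u.v = -69, |u| = sqrt(113) = 10.6301, |v| = sqrt(45) = 6.7082
cos(theta) = u.v/(|u||v|) = -69/sqrt(5085) = -0.967617
theta = acos(-0.967617) = 165.38 degrees

165.38 degrees


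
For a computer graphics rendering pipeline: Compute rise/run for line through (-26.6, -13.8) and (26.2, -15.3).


slope = (y2-y1)/(x2-x1) = ((-15.3)-(-13.8))/(26.2-(-26.6)) = (-1.5)/52.8 = -0.0284

-0.0284


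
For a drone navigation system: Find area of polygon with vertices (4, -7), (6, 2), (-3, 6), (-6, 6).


Shoelace sum: (4*2 - 6*(-7)) + (6*6 - (-3)*2) + ((-3)*6 - (-6)*6) + ((-6)*(-7) - 4*6)
= 128
Area = |128|/2 = 64

64


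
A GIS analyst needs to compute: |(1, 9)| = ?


|u| = sqrt(1^2 + 9^2) = sqrt(82) = 9.0554

9.0554


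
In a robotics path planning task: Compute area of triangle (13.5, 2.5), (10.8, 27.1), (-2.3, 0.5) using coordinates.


Area = |x_A(y_B-y_C) + x_B(y_C-y_A) + x_C(y_A-y_B)|/2
= |359.1 + (-21.6) + 56.58|/2
= 394.08/2 = 197.04

197.04


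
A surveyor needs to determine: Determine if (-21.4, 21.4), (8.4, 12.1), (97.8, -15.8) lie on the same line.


Cross product: (8.4-(-21.4))*((-15.8)-21.4) - (12.1-21.4)*(97.8-(-21.4))
= 0

Yes, collinear


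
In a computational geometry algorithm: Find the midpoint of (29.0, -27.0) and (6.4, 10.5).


M = ((29+6.4)/2, ((-27)+10.5)/2)
= (17.7, -8.25)

(17.7, -8.25)


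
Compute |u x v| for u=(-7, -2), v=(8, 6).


|u x v| = |(-7)*6 - (-2)*8|
= |(-42) - (-16)| = 26

26


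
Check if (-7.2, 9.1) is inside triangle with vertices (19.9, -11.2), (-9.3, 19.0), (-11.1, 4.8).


Cross products: AB x AP = 225.66, BC x BP = 47.64, CA x CP = 195.7
All same sign? yes

Yes, inside


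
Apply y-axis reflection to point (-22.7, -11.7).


Reflection over y-axis: (x,y) -> (-x,y)
(-22.7, -11.7) -> (22.7, -11.7)

(22.7, -11.7)


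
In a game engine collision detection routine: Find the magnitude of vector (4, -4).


|u| = sqrt(4^2 + (-4)^2) = sqrt(32) = 5.6569

5.6569


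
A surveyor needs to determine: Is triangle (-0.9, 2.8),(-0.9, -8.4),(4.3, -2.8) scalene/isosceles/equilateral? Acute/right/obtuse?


Side lengths squared: AB^2=125.44, BC^2=58.4, CA^2=58.4
Sorted: [58.4, 58.4, 125.44]
By sides: Isosceles, By angles: Obtuse

Isosceles, Obtuse


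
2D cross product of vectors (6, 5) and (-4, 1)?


u x v = u_x*v_y - u_y*v_x = 6*1 - 5*(-4)
= 6 - (-20) = 26

26


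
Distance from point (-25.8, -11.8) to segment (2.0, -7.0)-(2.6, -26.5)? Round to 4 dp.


Project P onto AB: t = 0.2021 (clamped to [0,1])
Closest point on segment: (2.1213, -10.9409)
Distance: 27.9345

27.9345


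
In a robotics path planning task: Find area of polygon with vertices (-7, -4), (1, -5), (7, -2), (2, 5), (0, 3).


Shoelace sum: ((-7)*(-5) - 1*(-4)) + (1*(-2) - 7*(-5)) + (7*5 - 2*(-2)) + (2*3 - 0*5) + (0*(-4) - (-7)*3)
= 138
Area = |138|/2 = 69

69


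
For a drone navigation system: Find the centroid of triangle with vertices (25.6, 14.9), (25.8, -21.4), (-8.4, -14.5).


Centroid = ((x_A+x_B+x_C)/3, (y_A+y_B+y_C)/3)
= ((25.6+25.8+(-8.4))/3, (14.9+(-21.4)+(-14.5))/3)
= (14.3333, -7)

(14.3333, -7)


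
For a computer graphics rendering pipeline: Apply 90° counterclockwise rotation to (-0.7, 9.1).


90° CCW: (x,y) -> (-y, x)
(-0.7,9.1) -> (-9.1, -0.7)

(-9.1, -0.7)


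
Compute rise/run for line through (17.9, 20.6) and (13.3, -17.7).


slope = (y2-y1)/(x2-x1) = ((-17.7)-20.6)/(13.3-17.9) = (-38.3)/(-4.6) = 8.3261

8.3261


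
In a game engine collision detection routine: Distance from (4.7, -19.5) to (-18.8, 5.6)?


dx=-23.5, dy=25.1
d^2 = (-23.5)^2 + 25.1^2 = 1182.26
d = sqrt(1182.26) = 34.384

34.384


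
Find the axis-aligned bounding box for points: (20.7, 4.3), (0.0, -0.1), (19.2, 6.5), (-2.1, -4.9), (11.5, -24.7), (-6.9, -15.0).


x range: [-6.9, 20.7]
y range: [-24.7, 6.5]
Bounding box: (-6.9,-24.7) to (20.7,6.5)

(-6.9,-24.7) to (20.7,6.5)


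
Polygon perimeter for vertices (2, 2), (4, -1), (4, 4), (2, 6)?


Sides: (2, 2)->(4, -1): sqrt(13) = 3.605551, (4, -1)->(4, 4): sqrt(25) = 5, (4, 4)->(2, 6): sqrt(8) = 2.828427, (2, 6)->(2, 2): sqrt(16) = 4
Sum = 15.433978
Perimeter = 15.434

15.434


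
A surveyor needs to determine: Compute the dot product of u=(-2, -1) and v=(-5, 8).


u . v = u_x*v_x + u_y*v_y = (-2)*(-5) + (-1)*8
= 10 + (-8) = 2

2


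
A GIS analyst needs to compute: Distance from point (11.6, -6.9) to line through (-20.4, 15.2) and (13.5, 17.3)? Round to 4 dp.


|cross product| = 816.39
|line direction| = sqrt(1153.62) = 33.965
Distance = 816.39/sqrt(1153.62) = 24.0362

24.0362


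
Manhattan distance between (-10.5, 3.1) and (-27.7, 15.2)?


|(-10.5)-(-27.7)| + |3.1-15.2| = 17.2 + 12.1 = 29.3

29.3


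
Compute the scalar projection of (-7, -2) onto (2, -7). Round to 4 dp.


u.v = 0, |v| = sqrt(53) = 7.2801
Scalar projection = u.v / |v| = 0 / sqrt(53) = 0

0


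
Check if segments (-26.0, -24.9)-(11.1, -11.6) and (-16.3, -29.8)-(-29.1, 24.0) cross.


Cross products: d1=459.14, d2=-1707.08, d3=-310.8, d4=1855.42
d1*d2 < 0 and d3*d4 < 0? yes

Yes, they intersect


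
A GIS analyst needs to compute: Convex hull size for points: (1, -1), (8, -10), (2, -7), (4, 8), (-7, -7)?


Convex hull vertices (CCW): (-7, -7), (8, -10), (4, 8)
Count = 3

3


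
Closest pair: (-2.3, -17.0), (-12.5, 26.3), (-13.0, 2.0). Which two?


d(P0,P1) = 44.4852, d(P0,P2) = 21.8057, d(P1,P2) = 24.3051
Closest: P0 and P2

Closest pair: (-2.3, -17.0) and (-13.0, 2.0), distance = 21.8057


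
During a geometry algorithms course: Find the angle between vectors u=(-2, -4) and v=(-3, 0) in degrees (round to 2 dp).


u.v = 6, |u| = sqrt(20) = 4.4721, |v| = sqrt(9) = 3
cos(theta) = u.v/(|u||v|) = 6/sqrt(180) = 0.447214
theta = acos(0.447214) = 63.43 degrees

63.43 degrees


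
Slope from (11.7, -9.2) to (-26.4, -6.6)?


slope = (y2-y1)/(x2-x1) = ((-6.6)-(-9.2))/((-26.4)-11.7) = 2.6/(-38.1) = -0.0682

-0.0682


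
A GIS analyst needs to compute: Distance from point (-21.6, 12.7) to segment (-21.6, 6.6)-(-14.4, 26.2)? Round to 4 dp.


Project P onto AB: t = 0.2742 (clamped to [0,1])
Closest point on segment: (-19.6256, 11.9747)
Distance: 2.1034

2.1034


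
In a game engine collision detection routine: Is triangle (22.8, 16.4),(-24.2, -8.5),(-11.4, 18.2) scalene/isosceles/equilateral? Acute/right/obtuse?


Side lengths squared: AB^2=2829.01, BC^2=876.73, CA^2=1172.88
Sorted: [876.73, 1172.88, 2829.01]
By sides: Scalene, By angles: Obtuse

Scalene, Obtuse


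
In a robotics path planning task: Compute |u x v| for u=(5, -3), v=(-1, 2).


|u x v| = |5*2 - (-3)*(-1)|
= |10 - 3| = 7

7


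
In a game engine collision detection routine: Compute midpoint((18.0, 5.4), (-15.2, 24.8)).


M = ((18+(-15.2))/2, (5.4+24.8)/2)
= (1.4, 15.1)

(1.4, 15.1)


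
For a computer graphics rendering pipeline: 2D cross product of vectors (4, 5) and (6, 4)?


u x v = u_x*v_y - u_y*v_x = 4*4 - 5*6
= 16 - 30 = -14

-14


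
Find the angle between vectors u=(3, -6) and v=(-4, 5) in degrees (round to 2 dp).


u.v = -42, |u| = sqrt(45) = 6.7082, |v| = sqrt(41) = 6.4031
cos(theta) = u.v/(|u||v|) = -42/sqrt(1845) = -0.977802
theta = acos(-0.977802) = 167.91 degrees

167.91 degrees


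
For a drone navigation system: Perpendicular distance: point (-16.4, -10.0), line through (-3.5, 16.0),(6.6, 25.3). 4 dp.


|cross product| = 142.63
|line direction| = sqrt(188.5) = 13.7295
Distance = 142.63/sqrt(188.5) = 10.3886

10.3886


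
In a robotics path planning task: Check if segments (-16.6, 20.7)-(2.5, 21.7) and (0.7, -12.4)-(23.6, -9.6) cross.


Cross products: d1=806.43, d2=775.85, d3=-649.51, d4=-618.93
d1*d2 < 0 and d3*d4 < 0? no

No, they don't intersect


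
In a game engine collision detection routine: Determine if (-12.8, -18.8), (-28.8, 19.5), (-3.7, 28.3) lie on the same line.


Cross product: ((-28.8)-(-12.8))*(28.3-(-18.8)) - (19.5-(-18.8))*((-3.7)-(-12.8))
= -1102.13

No, not collinear


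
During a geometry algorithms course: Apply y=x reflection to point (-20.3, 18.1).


Reflection over y=x: (x,y) -> (y,x)
(-20.3, 18.1) -> (18.1, -20.3)

(18.1, -20.3)


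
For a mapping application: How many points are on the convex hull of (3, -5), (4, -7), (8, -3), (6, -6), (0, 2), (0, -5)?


Convex hull vertices (CCW): (0, -5), (4, -7), (6, -6), (8, -3), (0, 2)
Count = 5

5


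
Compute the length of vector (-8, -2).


|u| = sqrt((-8)^2 + (-2)^2) = sqrt(68) = 8.2462

8.2462


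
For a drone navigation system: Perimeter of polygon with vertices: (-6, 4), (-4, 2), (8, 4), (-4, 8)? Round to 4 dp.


Sides: (-6, 4)->(-4, 2): sqrt(8) = 2.828427, (-4, 2)->(8, 4): sqrt(148) = 12.165525, (8, 4)->(-4, 8): sqrt(160) = 12.649111, (-4, 8)->(-6, 4): sqrt(20) = 4.472136
Sum = 32.115199
Perimeter = 32.1152

32.1152


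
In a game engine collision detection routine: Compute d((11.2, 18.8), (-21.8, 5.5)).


dx=-33, dy=-13.3
d^2 = (-33)^2 + (-13.3)^2 = 1265.89
d = sqrt(1265.89) = 35.5793

35.5793


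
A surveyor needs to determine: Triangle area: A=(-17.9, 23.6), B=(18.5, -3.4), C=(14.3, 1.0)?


Area = |x_A(y_B-y_C) + x_B(y_C-y_A) + x_C(y_A-y_B)|/2
= |78.76 + (-418.1) + 386.1|/2
= 46.76/2 = 23.38

23.38


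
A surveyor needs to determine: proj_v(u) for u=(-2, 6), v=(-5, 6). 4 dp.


u.v = 46, |v| = sqrt(61) = 7.8102
Scalar projection = u.v / |v| = 46 / sqrt(61) = 5.8897

5.8897


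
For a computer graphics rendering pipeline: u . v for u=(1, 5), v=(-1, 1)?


u . v = u_x*v_x + u_y*v_y = 1*(-1) + 5*1
= (-1) + 5 = 4

4


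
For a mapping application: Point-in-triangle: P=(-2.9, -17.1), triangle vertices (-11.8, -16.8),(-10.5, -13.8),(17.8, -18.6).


Cross products: AB x AP = -27.09, BC x BP = -56.91, CA x CP = -7.14
All same sign? yes

Yes, inside


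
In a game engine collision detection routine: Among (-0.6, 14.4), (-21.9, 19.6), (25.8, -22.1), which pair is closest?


d(P0,P1) = 21.9256, d(P0,P2) = 45.0468, d(P1,P2) = 63.3576
Closest: P0 and P1

Closest pair: (-0.6, 14.4) and (-21.9, 19.6), distance = 21.9256


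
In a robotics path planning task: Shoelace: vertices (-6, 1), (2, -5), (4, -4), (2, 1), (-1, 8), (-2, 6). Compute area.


Shoelace sum: ((-6)*(-5) - 2*1) + (2*(-4) - 4*(-5)) + (4*1 - 2*(-4)) + (2*8 - (-1)*1) + ((-1)*6 - (-2)*8) + ((-2)*1 - (-6)*6)
= 113
Area = |113|/2 = 56.5

56.5


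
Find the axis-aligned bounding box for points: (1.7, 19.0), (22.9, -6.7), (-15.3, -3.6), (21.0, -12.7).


x range: [-15.3, 22.9]
y range: [-12.7, 19]
Bounding box: (-15.3,-12.7) to (22.9,19)

(-15.3,-12.7) to (22.9,19)


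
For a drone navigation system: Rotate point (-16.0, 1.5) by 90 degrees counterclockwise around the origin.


90° CCW: (x,y) -> (-y, x)
(-16,1.5) -> (-1.5, -16)

(-1.5, -16)


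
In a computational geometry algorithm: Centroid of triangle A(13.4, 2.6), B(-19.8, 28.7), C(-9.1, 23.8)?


Centroid = ((x_A+x_B+x_C)/3, (y_A+y_B+y_C)/3)
= ((13.4+(-19.8)+(-9.1))/3, (2.6+28.7+23.8)/3)
= (-5.1667, 18.3667)

(-5.1667, 18.3667)
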